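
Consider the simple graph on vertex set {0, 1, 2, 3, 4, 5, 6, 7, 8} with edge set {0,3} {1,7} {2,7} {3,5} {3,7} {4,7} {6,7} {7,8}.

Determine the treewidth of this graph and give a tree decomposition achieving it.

Treewidth 1.
One such decomposition:
Bags: B1 = {3, 7}  B2 = {1, 7}  B3 = {2, 7}  B4 = {7, 8}  B5 = {6, 7}  B6 = {0, 3}  B7 = {4, 7}  B8 = {3, 5}
Tree: B1–B2, B1–B3, B2–B4, B1–B5, B1–B6, B3–B7, B6–B8

The largest bag has 2 vertices, giving width 1; this decomposition certifies tw(G) ≤ 1. G has an edge, so its treewidth is at least 1. Combining the bounds, tw(G) = 1.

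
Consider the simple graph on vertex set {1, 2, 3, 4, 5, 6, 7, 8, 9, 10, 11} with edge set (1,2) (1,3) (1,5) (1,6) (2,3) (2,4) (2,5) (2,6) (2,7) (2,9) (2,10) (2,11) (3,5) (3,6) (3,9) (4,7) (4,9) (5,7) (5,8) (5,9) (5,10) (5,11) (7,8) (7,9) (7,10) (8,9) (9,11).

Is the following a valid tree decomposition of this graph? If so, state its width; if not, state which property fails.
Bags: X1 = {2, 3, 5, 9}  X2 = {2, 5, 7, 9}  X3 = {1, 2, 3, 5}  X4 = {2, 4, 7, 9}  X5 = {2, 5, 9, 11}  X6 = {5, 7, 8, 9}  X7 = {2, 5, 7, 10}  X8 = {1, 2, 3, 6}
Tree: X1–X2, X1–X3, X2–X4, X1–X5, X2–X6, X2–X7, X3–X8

Vertex coverage: the bags together contain {1, 2, 3, 4, 5, 6, 7, 8, 9, 10, 11}, the full vertex set. Edge coverage: each edge of G has both endpoints in at least one bag. Running intersection: for every vertex, the bags containing it form a connected subtree. All three properties hold, so this is a valid tree decomposition of width max|bag| − 1 = 3, and hence tw(G) ≤ 3.

Yes; width 3.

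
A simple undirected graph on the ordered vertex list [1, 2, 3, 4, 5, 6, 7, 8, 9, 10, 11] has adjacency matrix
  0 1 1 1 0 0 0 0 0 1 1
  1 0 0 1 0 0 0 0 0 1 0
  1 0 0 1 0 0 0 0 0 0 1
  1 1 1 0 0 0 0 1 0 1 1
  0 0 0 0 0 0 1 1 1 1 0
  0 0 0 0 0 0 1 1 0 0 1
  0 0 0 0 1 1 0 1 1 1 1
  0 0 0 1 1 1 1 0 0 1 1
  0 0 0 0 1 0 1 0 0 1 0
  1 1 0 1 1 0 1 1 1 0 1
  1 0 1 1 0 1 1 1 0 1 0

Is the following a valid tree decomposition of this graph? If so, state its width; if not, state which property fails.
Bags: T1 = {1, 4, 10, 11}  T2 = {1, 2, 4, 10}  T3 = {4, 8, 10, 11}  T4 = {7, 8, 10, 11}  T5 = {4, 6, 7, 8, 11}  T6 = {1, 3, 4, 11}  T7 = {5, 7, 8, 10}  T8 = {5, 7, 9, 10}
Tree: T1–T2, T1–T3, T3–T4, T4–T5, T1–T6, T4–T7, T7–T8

A tree decomposition must satisfy three properties: every vertex lies in some bag; for every edge, both endpoints lie together in some bag; and for every vertex, the bags containing it form a connected subtree. Here bags containing vertex 4 are not connected in the tree, so the decomposition is invalid.

No — bags containing vertex 4 are not connected in the tree.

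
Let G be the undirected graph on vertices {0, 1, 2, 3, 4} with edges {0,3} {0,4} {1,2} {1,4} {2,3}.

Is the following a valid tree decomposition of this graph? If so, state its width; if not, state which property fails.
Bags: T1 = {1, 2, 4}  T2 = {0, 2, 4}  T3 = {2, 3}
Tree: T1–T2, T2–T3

A tree decomposition must satisfy three properties: every vertex lies in some bag; for every edge, both endpoints lie together in some bag; and for every vertex, the bags containing it form a connected subtree. Here edge (0,3) lies in no bag, so the decomposition is invalid.

No — edge (0,3) lies in no bag.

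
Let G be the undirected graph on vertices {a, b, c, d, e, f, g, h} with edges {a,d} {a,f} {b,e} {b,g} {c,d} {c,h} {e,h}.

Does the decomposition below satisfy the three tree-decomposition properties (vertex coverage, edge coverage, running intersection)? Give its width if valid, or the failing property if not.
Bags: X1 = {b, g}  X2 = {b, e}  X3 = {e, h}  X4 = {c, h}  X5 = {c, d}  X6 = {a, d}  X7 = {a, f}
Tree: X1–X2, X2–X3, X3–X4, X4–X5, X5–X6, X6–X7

Every vertex of G appears in some bag (union = {a, b, c, d, e, f, g, h}); every edge is covered by a bag; and for each vertex v the set of bags containing v is connected in the bag tree. The decomposition is therefore valid. The largest bag has 2 vertices, so the width is 1.

Yes; width 1.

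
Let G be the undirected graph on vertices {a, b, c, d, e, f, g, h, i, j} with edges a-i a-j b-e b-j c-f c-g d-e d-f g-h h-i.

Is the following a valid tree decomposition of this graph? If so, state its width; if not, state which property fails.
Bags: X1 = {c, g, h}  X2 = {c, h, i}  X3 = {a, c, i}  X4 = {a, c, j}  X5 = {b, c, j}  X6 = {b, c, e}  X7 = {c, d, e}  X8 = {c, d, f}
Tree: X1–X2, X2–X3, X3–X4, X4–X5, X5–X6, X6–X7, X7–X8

Checking the three conditions: (i) the bags cover all of {a, b, c, d, e, f, g, h, i, j}; (ii) for each edge, some bag contains both endpoints; (iii) the bags containing any fixed vertex form a subtree. All hold, so the decomposition is valid with width 3 − 1 = 2.

Yes; width 2.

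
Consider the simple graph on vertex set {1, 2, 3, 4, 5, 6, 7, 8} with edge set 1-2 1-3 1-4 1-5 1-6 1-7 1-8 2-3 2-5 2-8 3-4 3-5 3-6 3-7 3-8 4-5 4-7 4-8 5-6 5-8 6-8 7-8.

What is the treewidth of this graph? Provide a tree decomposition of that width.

Treewidth 4.
Bags: B1 = {1, 3, 4, 5, 8}  B2 = {1, 3, 5, 6, 8}  B3 = {1, 3, 4, 7, 8}  B4 = {1, 2, 3, 5, 8}
Tree: B1–B2, B1–B3, B2–B4

Each bag holds 5 vertices, so the decomposition has width 4, which upper-bounds the treewidth. Conversely, {1, 2, 3, 5, 8} is a clique of size 5, and the vertices of any clique must share a bag in every tree decomposition; so some bag has ≥ 5 vertices and tw(G) ≥ 4. Therefore the treewidth is 4.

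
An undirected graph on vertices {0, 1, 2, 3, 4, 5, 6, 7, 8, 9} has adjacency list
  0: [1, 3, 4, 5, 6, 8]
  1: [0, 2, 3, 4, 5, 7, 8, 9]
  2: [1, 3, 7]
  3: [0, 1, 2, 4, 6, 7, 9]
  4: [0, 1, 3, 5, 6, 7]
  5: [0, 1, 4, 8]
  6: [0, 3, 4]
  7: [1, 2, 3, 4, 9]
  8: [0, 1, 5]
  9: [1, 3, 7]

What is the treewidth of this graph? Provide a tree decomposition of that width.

Treewidth 3.
One such decomposition:
Bags: B1 = {1, 3, 4, 7}  B2 = {0, 1, 3, 4}  B3 = {1, 3, 7, 9}  B4 = {0, 1, 4, 5}  B5 = {0, 3, 4, 6}  B6 = {1, 2, 3, 7}  B7 = {0, 1, 5, 8}
Tree: B1–B2, B1–B3, B2–B4, B2–B5, B1–B6, B4–B7

The largest bag has 4 vertices, giving width 3; this decomposition certifies tw(G) ≤ 3. For the lower bound, the 4 vertices {0, 1, 5, 8} are pairwise adjacent, and any tree decomposition puts a clique entirely inside one bag — forcing width ≥ 3. Hence tw(G) = 3 exactly.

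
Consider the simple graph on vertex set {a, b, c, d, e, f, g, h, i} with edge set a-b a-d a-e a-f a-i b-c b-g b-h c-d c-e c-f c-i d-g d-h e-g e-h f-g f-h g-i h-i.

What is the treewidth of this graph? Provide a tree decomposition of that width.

Each bag holds 5 vertices, so the decomposition has width 4, which upper-bounds the treewidth. For the lower bound: the 5 vertex sets {e,g}, {a,i}, {d,h}, {c}, {f} are disjoint, each induces a connected subgraph, and every pair is joined by at least one edge of G. Contracting each set to a single vertex therefore yields K_{5} as a minor, and since treewidth is minor-monotone, tw(G) ≥ tw(K_{5}) = 4. Combining the bounds, tw(G) = 4.

Treewidth 4.
One optimal decomposition is:
Bags: B1 = {a, c, e, g, h}  B2 = {a, c, g, h, i}  B3 = {a, c, d, g, h}  B4 = {a, c, f, g, h}  B5 = {a, b, c, g, h}
Tree: B1–B2, B2–B3, B3–B4, B4–B5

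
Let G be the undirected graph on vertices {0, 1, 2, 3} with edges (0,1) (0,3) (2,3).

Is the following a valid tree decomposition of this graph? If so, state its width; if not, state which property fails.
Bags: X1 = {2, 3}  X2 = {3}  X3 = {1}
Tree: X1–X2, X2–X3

A tree decomposition must satisfy three properties: every vertex lies in some bag; for every edge, both endpoints lie together in some bag; and for every vertex, the bags containing it form a connected subtree. Here vertex 0 appears in no bag, so the decomposition is invalid.

No — vertex 0 appears in no bag.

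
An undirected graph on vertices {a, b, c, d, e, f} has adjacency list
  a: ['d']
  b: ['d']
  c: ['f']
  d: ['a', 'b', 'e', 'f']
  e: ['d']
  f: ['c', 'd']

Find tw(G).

1

A width-1 tree decomposition is:
Bags: B1 = {c, f}  B2 = {d, f}  B3 = {b, d}  B4 = {a, d}  B5 = {d, e}
Tree: B1–B2, B2–B3, B2–B4, B2–B5
The largest bag has 2 vertices, giving width 1; this decomposition certifies tw(G) ≤ 1. Any graph with an edge has treewidth ≥ 1, and G has the edge f–c. Hence tw(G) = 1 exactly.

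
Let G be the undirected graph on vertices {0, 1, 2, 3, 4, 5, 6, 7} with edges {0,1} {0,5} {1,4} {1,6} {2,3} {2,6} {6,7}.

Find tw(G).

A width-1 tree decomposition is:
Bags: B1 = {2, 6}  B2 = {1, 6}  B3 = {1, 4}  B4 = {2, 3}  B5 = {0, 1}  B6 = {0, 5}  B7 = {6, 7}
Tree: B1–B2, B2–B3, B1–B4, B2–B5, B5–B6, B1–B7
Each bag holds 2 vertices, so the decomposition has width 1, which upper-bounds the treewidth. G has an edge, so its treewidth is at least 1. The upper and lower bounds meet at 1, so that is the treewidth.

1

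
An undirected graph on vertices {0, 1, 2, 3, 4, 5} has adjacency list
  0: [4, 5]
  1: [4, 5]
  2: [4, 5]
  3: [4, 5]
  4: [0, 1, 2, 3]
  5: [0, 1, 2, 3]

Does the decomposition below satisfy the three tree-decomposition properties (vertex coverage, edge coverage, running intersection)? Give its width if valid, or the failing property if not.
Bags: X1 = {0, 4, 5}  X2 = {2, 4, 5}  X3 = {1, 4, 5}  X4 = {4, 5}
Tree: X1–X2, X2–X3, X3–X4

A tree decomposition must satisfy three properties: every vertex lies in some bag; for every edge, both endpoints lie together in some bag; and for every vertex, the bags containing it form a connected subtree. Here vertex 3 appears in no bag, so the decomposition is invalid.

No — vertex 3 appears in no bag.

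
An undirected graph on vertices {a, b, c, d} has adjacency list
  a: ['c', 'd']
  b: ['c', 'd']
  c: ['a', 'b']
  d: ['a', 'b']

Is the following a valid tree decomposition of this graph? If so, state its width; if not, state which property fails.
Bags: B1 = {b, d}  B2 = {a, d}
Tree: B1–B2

A tree decomposition must satisfy three properties: every vertex lies in some bag; for every edge, both endpoints lie together in some bag; and for every vertex, the bags containing it form a connected subtree. Here vertex c appears in no bag, so the decomposition is invalid.

No — vertex c appears in no bag.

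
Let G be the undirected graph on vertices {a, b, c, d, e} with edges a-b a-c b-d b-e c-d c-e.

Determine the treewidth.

2

A width-2 tree decomposition is:
Bags: B1 = {a, b, c}  B2 = {b, c, d}  B3 = {b, c, e}
Tree: B1–B2, B2–B3
Each bag holds 3 vertices, so the decomposition has width 2, which upper-bounds the treewidth. The edges a–b–d–c–a form a cycle, so G is not a tree and its treewidth is at least 2. Therefore the treewidth is 2.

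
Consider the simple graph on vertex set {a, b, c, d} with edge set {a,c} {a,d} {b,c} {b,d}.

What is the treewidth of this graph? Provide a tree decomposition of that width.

Treewidth 2.
Bags: B1 = {a, b, d}  B2 = {a, b, c}
Tree: B1–B2

Each bag holds 3 vertices, so the decomposition has width 2, which upper-bounds the treewidth. The edges b–d–a–c–b form a cycle, so G is not a tree and its treewidth is at least 2. Hence tw(G) = 2 exactly.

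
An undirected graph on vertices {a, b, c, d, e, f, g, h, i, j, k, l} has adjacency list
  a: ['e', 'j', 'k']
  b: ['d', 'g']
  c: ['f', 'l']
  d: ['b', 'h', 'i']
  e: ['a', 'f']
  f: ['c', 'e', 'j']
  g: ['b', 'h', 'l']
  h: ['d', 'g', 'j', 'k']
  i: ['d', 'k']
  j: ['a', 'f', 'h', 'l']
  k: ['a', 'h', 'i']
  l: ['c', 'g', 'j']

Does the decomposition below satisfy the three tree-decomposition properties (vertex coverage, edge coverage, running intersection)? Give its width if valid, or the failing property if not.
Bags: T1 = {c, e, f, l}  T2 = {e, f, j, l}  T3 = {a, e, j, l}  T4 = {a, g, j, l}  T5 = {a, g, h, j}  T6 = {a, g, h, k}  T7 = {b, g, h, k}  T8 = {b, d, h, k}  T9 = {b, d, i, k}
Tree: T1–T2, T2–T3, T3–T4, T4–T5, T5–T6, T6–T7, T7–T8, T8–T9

Every vertex of G appears in some bag (union = {a, b, c, d, e, f, g, h, i, j, k, l}); every edge is covered by a bag; and for each vertex v the set of bags containing v is connected in the bag tree. The decomposition is therefore valid. The largest bag has 4 vertices, so the width is 3.

Yes; width 3.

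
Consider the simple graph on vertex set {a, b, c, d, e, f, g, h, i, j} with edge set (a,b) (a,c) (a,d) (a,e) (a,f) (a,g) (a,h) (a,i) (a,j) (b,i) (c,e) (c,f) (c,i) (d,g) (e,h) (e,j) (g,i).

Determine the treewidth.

2

A width-2 tree decomposition is:
Bags: B1 = {a, c, i}  B2 = {a, c, e}  B3 = {a, b, i}  B4 = {a, e, j}  B5 = {a, g, i}  B6 = {a, e, h}  B7 = {a, d, g}  B8 = {a, c, f}
Tree: B1–B2, B1–B3, B2–B4, B1–B5, B2–B6, B5–B7, B2–B8
Each bag holds 3 vertices, so the decomposition has width 2, which upper-bounds the treewidth. On the other hand G contains the 3-clique {a, d, g}. A clique must lie in a single bag of any decomposition, so no decomposition can have width below 2. Therefore the treewidth is 2.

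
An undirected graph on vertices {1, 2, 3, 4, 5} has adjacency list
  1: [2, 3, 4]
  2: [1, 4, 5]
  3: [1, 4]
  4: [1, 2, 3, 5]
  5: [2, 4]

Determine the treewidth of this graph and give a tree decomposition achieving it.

Every bag has size at most 3, so the width is 3 − 1 = 2 and tw(G) ≤ 2. On the other hand G contains the 3-clique {1, 2, 4}. A clique must lie in a single bag of any decomposition, so no decomposition can have width below 2. Hence tw(G) = 2 exactly.

Treewidth 2.
Bags: B1 = {1, 2, 4}  B2 = {2, 4, 5}  B3 = {1, 3, 4}
Tree: B1–B2, B1–B3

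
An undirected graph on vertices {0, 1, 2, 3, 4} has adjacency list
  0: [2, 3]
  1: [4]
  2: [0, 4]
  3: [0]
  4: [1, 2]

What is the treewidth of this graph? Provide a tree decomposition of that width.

Each bag holds 2 vertices, so the decomposition has width 1, which upper-bounds the treewidth. G has an edge, so its treewidth is at least 1. Hence tw(G) = 1 exactly.

Treewidth 1.
Bags: B1 = {1, 4}  B2 = {2, 4}  B3 = {0, 2}  B4 = {0, 3}
Tree: B1–B2, B2–B3, B3–B4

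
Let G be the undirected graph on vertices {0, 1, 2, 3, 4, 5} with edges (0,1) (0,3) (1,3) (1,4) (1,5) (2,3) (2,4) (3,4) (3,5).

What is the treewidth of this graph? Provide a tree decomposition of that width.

Treewidth 2.
One optimal decomposition is:
Bags: B1 = {1, 3, 4}  B2 = {2, 3, 4}  B3 = {1, 3, 5}  B4 = {0, 1, 3}
Tree: B1–B2, B1–B3, B3–B4

Every bag has size at most 3, so the width is 3 − 1 = 2 and tw(G) ≤ 2. For the lower bound, the 3 vertices {0, 1, 3} are pairwise adjacent, and any tree decomposition puts a clique entirely inside one bag — forcing width ≥ 2. Combining the bounds, tw(G) = 2.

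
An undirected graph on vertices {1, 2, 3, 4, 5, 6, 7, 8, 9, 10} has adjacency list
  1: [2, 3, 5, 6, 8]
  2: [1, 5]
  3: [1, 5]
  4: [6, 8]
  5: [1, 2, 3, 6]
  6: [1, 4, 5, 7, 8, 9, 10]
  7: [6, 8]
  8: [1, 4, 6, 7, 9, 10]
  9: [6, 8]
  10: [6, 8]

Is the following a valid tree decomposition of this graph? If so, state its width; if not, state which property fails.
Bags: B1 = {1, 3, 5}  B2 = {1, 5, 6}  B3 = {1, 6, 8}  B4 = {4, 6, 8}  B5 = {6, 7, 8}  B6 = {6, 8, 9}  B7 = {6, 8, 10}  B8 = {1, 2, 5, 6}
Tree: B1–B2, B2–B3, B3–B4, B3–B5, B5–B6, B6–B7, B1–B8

No — bags containing vertex 6 are not connected in the tree.

A tree decomposition must satisfy three properties: every vertex lies in some bag; for every edge, both endpoints lie together in some bag; and for every vertex, the bags containing it form a connected subtree. Here bags containing vertex 6 are not connected in the tree, so the decomposition is invalid.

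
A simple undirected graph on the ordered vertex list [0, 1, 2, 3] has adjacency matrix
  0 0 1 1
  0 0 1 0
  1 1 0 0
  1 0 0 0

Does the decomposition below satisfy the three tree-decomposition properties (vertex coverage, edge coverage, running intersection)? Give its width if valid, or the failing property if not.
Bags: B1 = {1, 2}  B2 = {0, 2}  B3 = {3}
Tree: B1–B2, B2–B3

No — edge (0,3) lies in no bag.

A tree decomposition must satisfy three properties: every vertex lies in some bag; for every edge, both endpoints lie together in some bag; and for every vertex, the bags containing it form a connected subtree. Here edge (0,3) lies in no bag, so the decomposition is invalid.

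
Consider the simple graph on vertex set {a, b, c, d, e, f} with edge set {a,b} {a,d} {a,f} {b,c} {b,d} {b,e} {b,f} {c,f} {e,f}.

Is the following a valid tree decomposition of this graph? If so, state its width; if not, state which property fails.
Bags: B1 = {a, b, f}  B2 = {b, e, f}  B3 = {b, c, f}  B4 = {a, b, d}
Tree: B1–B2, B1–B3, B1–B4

Every vertex of G appears in some bag (union = {a, b, c, d, e, f}); every edge is covered by a bag; and for each vertex v the set of bags containing v is connected in the bag tree. The decomposition is therefore valid. The largest bag has 3 vertices, so the width is 2.

Yes; width 2.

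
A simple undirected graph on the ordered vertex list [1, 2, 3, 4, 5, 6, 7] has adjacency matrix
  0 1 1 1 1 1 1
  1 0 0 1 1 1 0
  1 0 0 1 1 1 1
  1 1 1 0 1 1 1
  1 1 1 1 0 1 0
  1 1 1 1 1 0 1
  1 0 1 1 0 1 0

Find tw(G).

4

A width-4 tree decomposition is:
Bags: B1 = {1, 3, 4, 6, 7}  B2 = {1, 3, 4, 5, 6}  B3 = {1, 2, 4, 5, 6}
Tree: B1–B2, B2–B3
The largest bag has 5 vertices, giving width 4; this decomposition certifies tw(G) ≤ 4. For the lower bound, the 5 vertices {1, 2, 4, 5, 6} are pairwise adjacent, and any tree decomposition puts a clique entirely inside one bag — forcing width ≥ 4. Combining the bounds, tw(G) = 4.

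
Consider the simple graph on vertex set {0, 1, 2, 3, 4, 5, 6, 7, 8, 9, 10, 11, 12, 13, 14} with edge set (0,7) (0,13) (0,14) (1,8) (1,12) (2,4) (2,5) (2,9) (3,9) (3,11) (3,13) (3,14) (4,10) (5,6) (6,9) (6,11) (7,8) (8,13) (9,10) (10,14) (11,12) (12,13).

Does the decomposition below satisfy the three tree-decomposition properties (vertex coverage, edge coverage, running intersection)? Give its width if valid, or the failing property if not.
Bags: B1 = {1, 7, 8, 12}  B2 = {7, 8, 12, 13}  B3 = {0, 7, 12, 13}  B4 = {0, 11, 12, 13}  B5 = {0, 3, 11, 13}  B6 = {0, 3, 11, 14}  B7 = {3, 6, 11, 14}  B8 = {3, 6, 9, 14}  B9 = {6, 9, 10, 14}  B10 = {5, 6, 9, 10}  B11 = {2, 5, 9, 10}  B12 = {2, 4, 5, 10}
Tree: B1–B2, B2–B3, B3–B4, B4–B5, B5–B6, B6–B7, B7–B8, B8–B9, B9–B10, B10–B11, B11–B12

Yes; width 3.

Checking the three conditions: (i) the bags cover all of {0, 1, 2, 3, 4, 5, 6, 7, 8, 9, 10, 11, 12, 13, 14}; (ii) for each edge, some bag contains both endpoints; (iii) the bags containing any fixed vertex form a subtree. All hold, so the decomposition is valid with width 4 − 1 = 3.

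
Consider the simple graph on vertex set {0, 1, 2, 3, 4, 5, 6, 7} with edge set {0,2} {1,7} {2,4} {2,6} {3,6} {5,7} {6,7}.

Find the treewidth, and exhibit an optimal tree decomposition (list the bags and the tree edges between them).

Treewidth 1.
Bags: B1 = {3, 6}  B2 = {2, 6}  B3 = {6, 7}  B4 = {2, 4}  B5 = {1, 7}  B6 = {5, 7}  B7 = {0, 2}
Tree: B1–B2, B2–B3, B2–B4, B3–B5, B5–B6, B2–B7

Every bag has size at most 2, so the width is 2 − 1 = 1 and tw(G) ≤ 1. G has an edge, so its treewidth is at least 1. Combining the bounds, tw(G) = 1.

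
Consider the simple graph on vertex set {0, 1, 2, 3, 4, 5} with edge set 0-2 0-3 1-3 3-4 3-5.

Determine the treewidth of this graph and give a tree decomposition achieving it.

Treewidth 1.
One such decomposition:
Bags: B1 = {3, 4}  B2 = {0, 3}  B3 = {0, 2}  B4 = {3, 5}  B5 = {1, 3}
Tree: B1–B2, B2–B3, B1–B4, B4–B5

Every bag has size at most 2, so the width is 2 − 1 = 1 and tw(G) ≤ 1. Any graph with an edge has treewidth ≥ 1, and G has the edge 4–3. Hence tw(G) = 1 exactly.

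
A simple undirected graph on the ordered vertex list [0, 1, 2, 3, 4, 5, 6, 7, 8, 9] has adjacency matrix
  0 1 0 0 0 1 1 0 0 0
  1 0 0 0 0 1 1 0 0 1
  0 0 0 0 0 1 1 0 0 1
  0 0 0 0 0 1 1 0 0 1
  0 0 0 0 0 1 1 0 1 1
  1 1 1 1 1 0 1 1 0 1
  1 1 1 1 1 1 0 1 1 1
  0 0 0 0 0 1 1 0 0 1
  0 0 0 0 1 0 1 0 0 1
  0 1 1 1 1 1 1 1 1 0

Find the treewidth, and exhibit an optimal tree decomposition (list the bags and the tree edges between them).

Treewidth 3.
One optimal decomposition is:
Bags: B1 = {4, 5, 6, 9}  B2 = {1, 5, 6, 9}  B3 = {4, 6, 8, 9}  B4 = {3, 5, 6, 9}  B5 = {0, 1, 5, 6}  B6 = {2, 5, 6, 9}  B7 = {5, 6, 7, 9}
Tree: B1–B2, B1–B3, B2–B4, B2–B5, B1–B6, B6–B7

Each bag holds 4 vertices, so the decomposition has width 3, which upper-bounds the treewidth. Conversely, {4, 6, 8, 9} is a clique of size 4, and the vertices of any clique must share a bag in every tree decomposition; so some bag has ≥ 4 vertices and tw(G) ≥ 3. Hence tw(G) = 3 exactly.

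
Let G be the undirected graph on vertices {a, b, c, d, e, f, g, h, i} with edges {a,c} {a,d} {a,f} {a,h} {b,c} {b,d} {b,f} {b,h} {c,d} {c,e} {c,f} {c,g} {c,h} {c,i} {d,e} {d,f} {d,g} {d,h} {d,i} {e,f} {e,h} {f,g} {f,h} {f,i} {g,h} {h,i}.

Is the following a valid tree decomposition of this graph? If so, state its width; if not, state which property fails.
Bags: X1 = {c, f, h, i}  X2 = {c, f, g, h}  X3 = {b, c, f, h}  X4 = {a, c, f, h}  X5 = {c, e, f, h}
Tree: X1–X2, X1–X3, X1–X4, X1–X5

No — vertex d appears in no bag.

A tree decomposition must satisfy three properties: every vertex lies in some bag; for every edge, both endpoints lie together in some bag; and for every vertex, the bags containing it form a connected subtree. Here vertex d appears in no bag, so the decomposition is invalid.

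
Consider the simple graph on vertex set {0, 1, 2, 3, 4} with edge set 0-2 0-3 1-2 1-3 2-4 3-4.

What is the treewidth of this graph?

2

A width-2 tree decomposition is:
Bags: B1 = {1, 2, 3}  B2 = {0, 2, 3}  B3 = {2, 3, 4}
Tree: B1–B2, B2–B3
The largest bag has 3 vertices, giving width 2; this decomposition certifies tw(G) ≤ 2. The edges 3–1–2–0–3 form a cycle, so G is not a tree and its treewidth is at least 2. Hence tw(G) = 2 exactly.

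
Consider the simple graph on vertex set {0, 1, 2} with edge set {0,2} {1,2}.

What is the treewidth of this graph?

1

A width-1 tree decomposition is:
Bags: B1 = {1, 2}  B2 = {0, 2}
Tree: B1–B2
The largest bag has 2 vertices, giving width 1; this decomposition certifies tw(G) ≤ 1. Any graph with an edge has treewidth ≥ 1, and G has the edge 2–1. The upper and lower bounds meet at 1, so that is the treewidth.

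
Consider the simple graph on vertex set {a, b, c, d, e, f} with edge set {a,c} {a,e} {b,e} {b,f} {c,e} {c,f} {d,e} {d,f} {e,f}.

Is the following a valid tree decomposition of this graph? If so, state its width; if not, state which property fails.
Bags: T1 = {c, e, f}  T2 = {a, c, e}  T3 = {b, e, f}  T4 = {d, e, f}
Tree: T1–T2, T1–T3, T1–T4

Yes; width 2.

Vertex coverage: the bags together contain {a, b, c, d, e, f}, the full vertex set. Edge coverage: each edge of G has both endpoints in at least one bag. Running intersection: for every vertex, the bags containing it form a connected subtree. All three properties hold, so this is a valid tree decomposition of width max|bag| − 1 = 2, and hence tw(G) ≤ 2.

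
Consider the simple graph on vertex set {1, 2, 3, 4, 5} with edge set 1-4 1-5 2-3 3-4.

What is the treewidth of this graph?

A width-1 tree decomposition is:
Bags: B1 = {2, 3}  B2 = {3, 4}  B3 = {1, 4}  B4 = {1, 5}
Tree: B1–B2, B2–B3, B3–B4
The largest bag has 2 vertices, giving width 1; this decomposition certifies tw(G) ≤ 1. G has an edge, so its treewidth is at least 1. Hence tw(G) = 1 exactly.

1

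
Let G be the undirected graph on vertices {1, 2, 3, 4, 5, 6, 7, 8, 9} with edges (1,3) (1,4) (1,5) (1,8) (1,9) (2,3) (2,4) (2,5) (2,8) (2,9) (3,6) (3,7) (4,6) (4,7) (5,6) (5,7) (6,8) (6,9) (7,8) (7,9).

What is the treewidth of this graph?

4

A width-4 tree decomposition is:
Bags: B1 = {1, 2, 3, 6, 7}  B2 = {1, 2, 6, 7, 8}  B3 = {1, 2, 5, 6, 7}  B4 = {1, 2, 6, 7, 9}  B5 = {1, 2, 4, 6, 7}
Tree: B1–B2, B2–B3, B3–B4, B4–B5
Every bag has size at most 5, so the width is 5 − 1 = 4 and tw(G) ≤ 4. For the lower bound: the 5 vertex sets {3,7}, {2,8}, {1,5}, {6}, {9} are disjoint, each induces a connected subgraph, and every pair is joined by at least one edge of G. Contracting each set to a single vertex therefore yields K_{5} as a minor, and since treewidth is minor-monotone, tw(G) ≥ tw(K_{5}) = 4. The upper and lower bounds meet at 4, so that is the treewidth.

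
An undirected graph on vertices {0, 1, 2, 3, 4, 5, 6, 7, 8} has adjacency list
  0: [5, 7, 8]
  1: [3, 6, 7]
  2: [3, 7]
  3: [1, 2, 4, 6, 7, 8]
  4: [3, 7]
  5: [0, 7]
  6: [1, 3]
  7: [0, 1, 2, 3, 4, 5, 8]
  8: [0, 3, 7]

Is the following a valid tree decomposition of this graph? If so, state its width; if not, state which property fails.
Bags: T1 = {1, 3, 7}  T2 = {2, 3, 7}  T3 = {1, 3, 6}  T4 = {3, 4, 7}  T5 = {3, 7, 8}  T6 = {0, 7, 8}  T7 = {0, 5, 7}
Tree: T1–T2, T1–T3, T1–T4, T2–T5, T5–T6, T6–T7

Vertex coverage: the bags together contain {0, 1, 2, 3, 4, 5, 6, 7, 8}, the full vertex set. Edge coverage: each edge of G has both endpoints in at least one bag. Running intersection: for every vertex, the bags containing it form a connected subtree. All three properties hold, so this is a valid tree decomposition of width max|bag| − 1 = 2, and hence tw(G) ≤ 2.

Yes; width 2.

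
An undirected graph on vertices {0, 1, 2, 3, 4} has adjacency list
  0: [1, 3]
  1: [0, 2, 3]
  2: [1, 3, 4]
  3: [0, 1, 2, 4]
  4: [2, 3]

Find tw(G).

A width-2 tree decomposition is:
Bags: B1 = {1, 2, 3}  B2 = {0, 1, 3}  B3 = {2, 3, 4}
Tree: B1–B2, B1–B3
Every bag has size at most 3, so the width is 3 − 1 = 2 and tw(G) ≤ 2. On the other hand G contains the 3-clique {0, 1, 3}. A clique must lie in a single bag of any decomposition, so no decomposition can have width below 2. Therefore the treewidth is 2.

2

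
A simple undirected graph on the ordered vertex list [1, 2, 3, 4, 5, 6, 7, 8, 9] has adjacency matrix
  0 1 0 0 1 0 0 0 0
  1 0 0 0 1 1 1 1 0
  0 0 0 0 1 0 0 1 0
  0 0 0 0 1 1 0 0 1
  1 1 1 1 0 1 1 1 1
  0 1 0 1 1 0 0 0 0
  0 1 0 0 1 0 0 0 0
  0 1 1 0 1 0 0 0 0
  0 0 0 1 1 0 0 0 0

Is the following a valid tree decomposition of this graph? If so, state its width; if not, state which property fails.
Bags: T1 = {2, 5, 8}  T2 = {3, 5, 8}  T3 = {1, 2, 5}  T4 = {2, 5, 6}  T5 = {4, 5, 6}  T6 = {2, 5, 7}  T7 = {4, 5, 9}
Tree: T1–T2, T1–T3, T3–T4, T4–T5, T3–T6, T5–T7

Yes; width 2.

Every vertex of G appears in some bag (union = {1, 2, 3, 4, 5, 6, 7, 8, 9}); every edge is covered by a bag; and for each vertex v the set of bags containing v is connected in the bag tree. The decomposition is therefore valid. The largest bag has 3 vertices, so the width is 2.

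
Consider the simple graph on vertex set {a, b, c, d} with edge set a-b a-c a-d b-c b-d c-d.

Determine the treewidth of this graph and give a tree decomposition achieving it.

With just one bag of size 4, the width is 4 − 1 = 3, so tw(G) ≤ 3. Conversely, {a, b, c, d} is a clique of size 4, and the vertices of any clique must share a bag in every tree decomposition; so some bag has ≥ 4 vertices and tw(G) ≥ 3. The upper and lower bounds meet at 3, so that is the treewidth.

Treewidth 3.
Bags: B1 = {a, b, c, d}
Tree: (single bag)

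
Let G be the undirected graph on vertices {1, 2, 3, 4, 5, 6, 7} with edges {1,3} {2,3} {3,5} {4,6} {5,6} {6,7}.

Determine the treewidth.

1

A width-1 tree decomposition is:
Bags: B1 = {1, 3}  B2 = {3, 5}  B3 = {5, 6}  B4 = {2, 3}  B5 = {6, 7}  B6 = {4, 6}
Tree: B1–B2, B2–B3, B1–B4, B3–B5, B3–B6
Every bag has size at most 2, so the width is 2 − 1 = 1 and tw(G) ≤ 1. G has an edge, so its treewidth is at least 1. Combining the bounds, tw(G) = 1.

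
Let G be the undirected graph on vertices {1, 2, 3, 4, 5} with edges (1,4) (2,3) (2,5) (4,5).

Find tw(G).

1

A width-1 tree decomposition is:
Bags: B1 = {4, 5}  B2 = {1, 4}  B3 = {2, 5}  B4 = {2, 3}
Tree: B1–B2, B1–B3, B3–B4
The largest bag has 2 vertices, giving width 1; this decomposition certifies tw(G) ≤ 1. Any graph with an edge has treewidth ≥ 1, and G has the edge 4–5. Therefore the treewidth is 1.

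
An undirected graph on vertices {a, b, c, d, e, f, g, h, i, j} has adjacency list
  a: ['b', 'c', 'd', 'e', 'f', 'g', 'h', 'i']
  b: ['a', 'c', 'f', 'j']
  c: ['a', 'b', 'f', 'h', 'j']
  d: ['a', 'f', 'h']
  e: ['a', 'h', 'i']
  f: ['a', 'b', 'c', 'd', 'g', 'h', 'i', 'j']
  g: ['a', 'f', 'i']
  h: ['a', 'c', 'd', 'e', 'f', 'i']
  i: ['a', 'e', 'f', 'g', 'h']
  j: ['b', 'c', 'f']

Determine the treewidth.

3

A width-3 tree decomposition is:
Bags: B1 = {a, c, f, h}  B2 = {a, f, h, i}  B3 = {a, d, f, h}  B4 = {a, f, g, i}  B5 = {a, e, h, i}  B6 = {a, b, c, f}  B7 = {b, c, f, j}
Tree: B1–B2, B1–B3, B2–B4, B2–B5, B1–B6, B6–B7
Each bag holds 4 vertices, so the decomposition has width 3, which upper-bounds the treewidth. Conversely, {a, e, h, i} is a clique of size 4, and the vertices of any clique must share a bag in every tree decomposition; so some bag has ≥ 4 vertices and tw(G) ≥ 3. Hence tw(G) = 3 exactly.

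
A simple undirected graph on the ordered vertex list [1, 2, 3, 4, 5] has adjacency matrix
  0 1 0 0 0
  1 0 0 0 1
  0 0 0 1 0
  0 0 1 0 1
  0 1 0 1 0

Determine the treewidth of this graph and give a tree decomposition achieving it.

Every bag has size at most 2, so the width is 2 − 1 = 1 and tw(G) ≤ 1. Since G has at least one edge (e.g. 5–4), it is not an edgeless graph, so tw(G) ≥ 1. Hence tw(G) = 1 exactly.

Treewidth 1.
Bags: B1 = {4, 5}  B2 = {2, 5}  B3 = {1, 2}  B4 = {3, 4}
Tree: B1–B2, B2–B3, B1–B4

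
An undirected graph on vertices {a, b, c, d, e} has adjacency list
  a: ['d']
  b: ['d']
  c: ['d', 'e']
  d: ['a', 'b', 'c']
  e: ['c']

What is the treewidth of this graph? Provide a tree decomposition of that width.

Treewidth 1.
One such decomposition:
Bags: B1 = {b, d}  B2 = {c, d}  B3 = {a, d}  B4 = {c, e}
Tree: B1–B2, B1–B3, B2–B4

The largest bag has 2 vertices, giving width 1; this decomposition certifies tw(G) ≤ 1. G has an edge, so its treewidth is at least 1. Hence tw(G) = 1 exactly.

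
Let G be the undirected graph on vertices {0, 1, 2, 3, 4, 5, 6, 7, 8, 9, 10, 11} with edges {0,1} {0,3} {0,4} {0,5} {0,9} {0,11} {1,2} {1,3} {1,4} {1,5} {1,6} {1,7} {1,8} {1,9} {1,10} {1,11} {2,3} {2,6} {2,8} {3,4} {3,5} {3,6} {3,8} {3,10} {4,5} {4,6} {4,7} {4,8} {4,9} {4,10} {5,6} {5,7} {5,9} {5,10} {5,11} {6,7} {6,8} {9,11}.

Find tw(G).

4

A width-4 tree decomposition is:
Bags: B1 = {0, 1, 3, 4, 5}  B2 = {1, 3, 4, 5, 6}  B3 = {1, 3, 4, 6, 8}  B4 = {1, 4, 5, 6, 7}  B5 = {0, 1, 4, 5, 9}  B6 = {0, 1, 5, 9, 11}  B7 = {1, 2, 3, 6, 8}  B8 = {1, 3, 4, 5, 10}
Tree: B1–B2, B2–B3, B2–B4, B1–B5, B5–B6, B3–B7, B1–B8
Every bag has size at most 5, so the width is 5 − 1 = 4 and tw(G) ≤ 4. Conversely, {1, 2, 3, 6, 8} is a clique of size 5, and the vertices of any clique must share a bag in every tree decomposition; so some bag has ≥ 5 vertices and tw(G) ≥ 4. Hence tw(G) = 4 exactly.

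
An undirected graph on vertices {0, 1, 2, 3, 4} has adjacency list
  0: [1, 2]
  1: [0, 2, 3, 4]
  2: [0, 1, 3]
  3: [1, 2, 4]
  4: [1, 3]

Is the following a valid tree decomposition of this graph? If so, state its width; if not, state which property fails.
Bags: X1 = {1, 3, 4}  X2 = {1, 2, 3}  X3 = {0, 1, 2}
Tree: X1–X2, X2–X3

Vertex coverage: the bags together contain {0, 1, 2, 3, 4}, the full vertex set. Edge coverage: each edge of G has both endpoints in at least one bag. Running intersection: for every vertex, the bags containing it form a connected subtree. All three properties hold, so this is a valid tree decomposition of width max|bag| − 1 = 2, and hence tw(G) ≤ 2.

Yes; width 2.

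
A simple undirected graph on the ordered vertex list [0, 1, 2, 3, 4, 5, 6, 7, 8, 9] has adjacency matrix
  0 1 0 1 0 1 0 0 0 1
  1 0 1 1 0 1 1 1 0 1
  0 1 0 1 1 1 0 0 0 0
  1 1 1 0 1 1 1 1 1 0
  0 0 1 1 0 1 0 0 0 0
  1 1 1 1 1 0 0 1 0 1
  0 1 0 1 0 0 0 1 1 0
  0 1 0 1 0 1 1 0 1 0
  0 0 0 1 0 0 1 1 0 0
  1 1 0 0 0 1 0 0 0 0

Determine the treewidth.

3

A width-3 tree decomposition is:
Bags: B1 = {1, 3, 6, 7}  B2 = {1, 3, 5, 7}  B3 = {1, 2, 3, 5}  B4 = {0, 1, 3, 5}  B5 = {0, 1, 5, 9}  B6 = {2, 3, 4, 5}  B7 = {3, 6, 7, 8}
Tree: B1–B2, B2–B3, B2–B4, B4–B5, B3–B6, B1–B7
Each bag holds 4 vertices, so the decomposition has width 3, which upper-bounds the treewidth. On the other hand G contains the 4-clique {0, 1, 5, 9}. A clique must lie in a single bag of any decomposition, so no decomposition can have width below 3. Combining the bounds, tw(G) = 3.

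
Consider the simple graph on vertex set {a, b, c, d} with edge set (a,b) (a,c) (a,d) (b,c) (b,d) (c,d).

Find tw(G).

A width-3 tree decomposition is:
Bags: B1 = {a, b, c, d}
Tree: (single bag)
A single bag containing all 4 vertices is trivially a valid decomposition of width 3. For the lower bound, the 4 vertices {a, b, c, d} are pairwise adjacent, and any tree decomposition puts a clique entirely inside one bag — forcing width ≥ 3. Combining the bounds, tw(G) = 3.

3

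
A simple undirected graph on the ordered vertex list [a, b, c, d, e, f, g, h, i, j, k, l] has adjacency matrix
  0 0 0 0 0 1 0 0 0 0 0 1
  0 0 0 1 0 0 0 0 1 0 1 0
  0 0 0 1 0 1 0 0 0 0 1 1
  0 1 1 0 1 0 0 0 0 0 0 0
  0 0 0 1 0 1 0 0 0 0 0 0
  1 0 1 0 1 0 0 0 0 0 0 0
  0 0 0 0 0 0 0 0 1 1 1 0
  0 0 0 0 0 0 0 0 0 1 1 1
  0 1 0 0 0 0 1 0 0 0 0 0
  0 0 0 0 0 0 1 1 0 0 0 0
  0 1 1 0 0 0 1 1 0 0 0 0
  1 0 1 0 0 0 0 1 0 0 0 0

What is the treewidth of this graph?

A width-3 tree decomposition is:
Bags: B1 = {g, h, i, j}  B2 = {g, h, i, k}  B3 = {b, h, i, k}  B4 = {b, h, k, l}  B5 = {b, c, k, l}  B6 = {b, c, d, l}  B7 = {a, c, d, l}  B8 = {a, c, d, f}  B9 = {a, d, e, f}
Tree: B1–B2, B2–B3, B3–B4, B4–B5, B5–B6, B6–B7, B7–B8, B8–B9
Every bag has size at most 4, so the width is 4 − 1 = 3 and tw(G) ≤ 3. For the lower bound: the 4 vertex sets {g,i,j}, {h}, {k}, {b,c,d,l} are disjoint, each induces a connected subgraph, and every pair is joined by at least one edge of G. Contracting each set to a single vertex therefore yields K_{4} as a minor, and since treewidth is minor-monotone, tw(G) ≥ tw(K_{4}) = 3. Combining the bounds, tw(G) = 3.

3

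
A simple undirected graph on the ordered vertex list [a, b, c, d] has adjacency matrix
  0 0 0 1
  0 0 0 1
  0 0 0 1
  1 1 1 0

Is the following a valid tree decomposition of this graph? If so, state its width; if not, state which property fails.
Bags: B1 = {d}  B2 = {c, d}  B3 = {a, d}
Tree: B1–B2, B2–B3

No — vertex b appears in no bag.

A tree decomposition must satisfy three properties: every vertex lies in some bag; for every edge, both endpoints lie together in some bag; and for every vertex, the bags containing it form a connected subtree. Here vertex b appears in no bag, so the decomposition is invalid.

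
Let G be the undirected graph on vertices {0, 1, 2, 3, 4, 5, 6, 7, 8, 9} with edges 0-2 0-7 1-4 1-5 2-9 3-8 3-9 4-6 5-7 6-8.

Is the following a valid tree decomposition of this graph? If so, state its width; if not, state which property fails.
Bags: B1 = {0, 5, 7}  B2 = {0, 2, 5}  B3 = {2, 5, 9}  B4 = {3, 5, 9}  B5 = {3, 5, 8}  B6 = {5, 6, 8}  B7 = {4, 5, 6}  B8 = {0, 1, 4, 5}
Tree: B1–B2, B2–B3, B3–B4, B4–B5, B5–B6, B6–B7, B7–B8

A tree decomposition must satisfy three properties: every vertex lies in some bag; for every edge, both endpoints lie together in some bag; and for every vertex, the bags containing it form a connected subtree. Here bags containing vertex 0 are not connected in the tree, so the decomposition is invalid.

No — bags containing vertex 0 are not connected in the tree.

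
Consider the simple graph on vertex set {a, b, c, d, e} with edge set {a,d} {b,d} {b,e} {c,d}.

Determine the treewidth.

A width-1 tree decomposition is:
Bags: B1 = {a, d}  B2 = {b, d}  B3 = {b, e}  B4 = {c, d}
Tree: B1–B2, B2–B3, B1–B4
The largest bag has 2 vertices, giving width 1; this decomposition certifies tw(G) ≤ 1. G has an edge, so its treewidth is at least 1. Hence tw(G) = 1 exactly.

1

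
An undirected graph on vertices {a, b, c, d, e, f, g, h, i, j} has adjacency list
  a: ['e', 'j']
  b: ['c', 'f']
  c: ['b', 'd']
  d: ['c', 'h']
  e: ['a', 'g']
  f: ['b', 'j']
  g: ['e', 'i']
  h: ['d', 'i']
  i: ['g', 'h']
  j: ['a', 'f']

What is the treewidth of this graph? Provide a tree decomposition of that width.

Every bag has size at most 3, so the width is 3 − 1 = 2 and tw(G) ≤ 2. The edges a–e–g–i–h–d–c–b–f–j–a form a cycle, so G is not a tree and its treewidth is at least 2. The upper and lower bounds meet at 2, so that is the treewidth.

Treewidth 2.
One such decomposition:
Bags: B1 = {a, e, g}  B2 = {a, g, i}  B3 = {a, h, i}  B4 = {a, d, h}  B5 = {a, c, d}  B6 = {a, b, c}  B7 = {a, b, f}  B8 = {a, f, j}
Tree: B1–B2, B2–B3, B3–B4, B4–B5, B5–B6, B6–B7, B7–B8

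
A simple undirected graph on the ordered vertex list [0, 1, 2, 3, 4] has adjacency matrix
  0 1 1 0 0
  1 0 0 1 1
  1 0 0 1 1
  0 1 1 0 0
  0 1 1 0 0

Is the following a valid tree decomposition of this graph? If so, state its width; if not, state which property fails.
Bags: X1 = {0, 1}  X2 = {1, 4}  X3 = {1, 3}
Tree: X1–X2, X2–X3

No — vertex 2 appears in no bag.

A tree decomposition must satisfy three properties: every vertex lies in some bag; for every edge, both endpoints lie together in some bag; and for every vertex, the bags containing it form a connected subtree. Here vertex 2 appears in no bag, so the decomposition is invalid.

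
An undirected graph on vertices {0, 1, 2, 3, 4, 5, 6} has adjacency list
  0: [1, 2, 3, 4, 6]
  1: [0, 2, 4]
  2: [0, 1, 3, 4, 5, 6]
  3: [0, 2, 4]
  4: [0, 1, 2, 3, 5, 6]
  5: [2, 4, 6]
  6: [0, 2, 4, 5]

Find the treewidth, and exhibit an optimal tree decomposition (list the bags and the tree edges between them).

Treewidth 3.
Bags: B1 = {2, 4, 5, 6}  B2 = {0, 2, 4, 6}  B3 = {0, 1, 2, 4}  B4 = {0, 2, 3, 4}
Tree: B1–B2, B2–B3, B2–B4

Every bag has size at most 4, so the width is 4 − 1 = 3 and tw(G) ≤ 3. On the other hand G contains the 4-clique {0, 1, 2, 4}. A clique must lie in a single bag of any decomposition, so no decomposition can have width below 3. Therefore the treewidth is 3.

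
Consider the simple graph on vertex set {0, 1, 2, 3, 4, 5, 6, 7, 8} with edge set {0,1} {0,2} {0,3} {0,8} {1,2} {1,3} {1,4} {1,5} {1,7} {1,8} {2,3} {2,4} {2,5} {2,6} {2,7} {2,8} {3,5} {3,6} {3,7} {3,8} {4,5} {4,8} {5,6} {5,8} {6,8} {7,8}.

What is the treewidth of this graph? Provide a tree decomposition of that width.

Every bag has size at most 5, so the width is 5 − 1 = 4 and tw(G) ≤ 4. On the other hand G contains the 5-clique {0, 1, 2, 3, 8}. A clique must lie in a single bag of any decomposition, so no decomposition can have width below 4. Combining the bounds, tw(G) = 4.

Treewidth 4.
One such decomposition:
Bags: B1 = {1, 2, 4, 5, 8}  B2 = {1, 2, 3, 5, 8}  B3 = {1, 2, 3, 7, 8}  B4 = {0, 1, 2, 3, 8}  B5 = {2, 3, 5, 6, 8}
Tree: B1–B2, B2–B3, B2–B4, B2–B5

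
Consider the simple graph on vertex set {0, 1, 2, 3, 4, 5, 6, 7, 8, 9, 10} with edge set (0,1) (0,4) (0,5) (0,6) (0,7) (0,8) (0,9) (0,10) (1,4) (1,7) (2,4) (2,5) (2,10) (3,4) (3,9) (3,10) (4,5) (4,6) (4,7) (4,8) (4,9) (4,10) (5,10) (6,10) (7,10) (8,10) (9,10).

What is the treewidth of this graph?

3

A width-3 tree decomposition is:
Bags: B1 = {0, 4, 7, 10}  B2 = {0, 4, 6, 10}  B3 = {0, 4, 9, 10}  B4 = {3, 4, 9, 10}  B5 = {0, 4, 8, 10}  B6 = {0, 4, 5, 10}  B7 = {0, 1, 4, 7}  B8 = {2, 4, 5, 10}
Tree: B1–B2, B2–B3, B3–B4, B3–B5, B3–B6, B1–B7, B6–B8
Each bag holds 4 vertices, so the decomposition has width 3, which upper-bounds the treewidth. Conversely, {0, 1, 4, 7} is a clique of size 4, and the vertices of any clique must share a bag in every tree decomposition; so some bag has ≥ 4 vertices and tw(G) ≥ 3. Hence tw(G) = 3 exactly.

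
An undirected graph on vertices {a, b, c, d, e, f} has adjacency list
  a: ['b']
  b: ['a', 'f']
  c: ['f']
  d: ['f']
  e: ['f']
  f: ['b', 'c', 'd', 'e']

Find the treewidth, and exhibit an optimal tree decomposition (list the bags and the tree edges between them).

Treewidth 1.
One such decomposition:
Bags: B1 = {a, b}  B2 = {b, f}  B3 = {e, f}  B4 = {d, f}  B5 = {c, f}
Tree: B1–B2, B2–B3, B3–B4, B4–B5

Every bag has size at most 2, so the width is 2 − 1 = 1 and tw(G) ≤ 1. Since G has at least one edge (e.g. b–a), it is not an edgeless graph, so tw(G) ≥ 1. Hence tw(G) = 1 exactly.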